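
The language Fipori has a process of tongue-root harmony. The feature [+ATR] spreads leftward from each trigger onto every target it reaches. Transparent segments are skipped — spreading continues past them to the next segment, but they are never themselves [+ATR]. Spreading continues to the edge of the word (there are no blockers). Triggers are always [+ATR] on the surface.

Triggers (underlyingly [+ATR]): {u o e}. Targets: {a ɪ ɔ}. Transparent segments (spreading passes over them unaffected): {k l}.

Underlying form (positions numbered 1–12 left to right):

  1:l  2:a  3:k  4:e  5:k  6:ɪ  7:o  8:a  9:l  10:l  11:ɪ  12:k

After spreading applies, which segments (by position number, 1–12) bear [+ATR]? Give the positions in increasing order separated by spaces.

From /e/ at 4 leftward: 3 /k/ transparent; 2 /a/ → [+ATR]; 1 /l/ transparent; word edge.
From /o/ at 7 leftward: 6 /ɪ/ → [+ATR]; 5 /k/ transparent; 4 /e/ is itself a trigger — this domain ends here.
Targets with no active source: positions 8 11 stay [-ATR].

2 4 6 7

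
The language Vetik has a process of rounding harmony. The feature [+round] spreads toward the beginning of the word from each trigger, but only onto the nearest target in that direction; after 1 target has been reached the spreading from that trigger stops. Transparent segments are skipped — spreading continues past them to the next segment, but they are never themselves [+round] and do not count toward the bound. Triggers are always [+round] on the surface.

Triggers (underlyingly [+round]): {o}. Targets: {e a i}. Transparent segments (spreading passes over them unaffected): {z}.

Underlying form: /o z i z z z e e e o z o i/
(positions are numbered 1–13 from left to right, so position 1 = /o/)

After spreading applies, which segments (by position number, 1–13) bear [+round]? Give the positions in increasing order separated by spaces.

1 9 10 12

From /o/ at 1 leftward: word edge.
From /o/ at 10 leftward: 9 /e/ → [+round]; bound reached.
From /o/ at 12 leftward: 11 /z/ transparent; 10 /o/ is itself a trigger — this domain ends here.
Targets with no active source: positions 3 7 8 13 stay [-round].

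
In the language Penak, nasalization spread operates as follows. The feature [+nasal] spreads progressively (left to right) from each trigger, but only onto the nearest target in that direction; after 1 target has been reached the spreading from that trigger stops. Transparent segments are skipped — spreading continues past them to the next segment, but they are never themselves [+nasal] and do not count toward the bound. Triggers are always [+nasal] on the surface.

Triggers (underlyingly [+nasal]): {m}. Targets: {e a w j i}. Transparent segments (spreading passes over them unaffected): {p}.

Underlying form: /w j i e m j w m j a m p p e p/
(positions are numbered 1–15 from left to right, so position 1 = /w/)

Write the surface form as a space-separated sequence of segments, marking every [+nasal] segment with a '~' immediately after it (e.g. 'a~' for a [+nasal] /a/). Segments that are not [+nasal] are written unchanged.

w j i e m~ j~ w m~ j~ a m~ p p e~ p

From /m/ at 5 rightward: 6 /j/ → [+nasal]; bound reached.
From /m/ at 8 rightward: 9 /j/ → [+nasal]; bound reached.
From /m/ at 11 rightward: 12 /p/ transparent; 13 /p/ transparent; 14 /e/ → [+nasal]; bound reached.
Targets with no active source: positions 1 2 3 4 7 10 stay [-nasal].
[+nasal] positions on the surface: 5 6 8 9 11 14.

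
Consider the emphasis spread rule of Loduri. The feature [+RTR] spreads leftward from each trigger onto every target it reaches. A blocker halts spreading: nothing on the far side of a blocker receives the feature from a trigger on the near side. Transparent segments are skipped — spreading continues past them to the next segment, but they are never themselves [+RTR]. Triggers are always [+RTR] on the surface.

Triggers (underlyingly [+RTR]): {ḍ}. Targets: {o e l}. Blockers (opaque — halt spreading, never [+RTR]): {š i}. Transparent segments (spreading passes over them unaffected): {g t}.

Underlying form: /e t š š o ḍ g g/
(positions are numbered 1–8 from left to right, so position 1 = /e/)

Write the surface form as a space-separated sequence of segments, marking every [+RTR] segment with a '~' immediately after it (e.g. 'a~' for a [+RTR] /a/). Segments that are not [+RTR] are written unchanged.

From /ḍ/ at 6 leftward: 5 /o/ → [+RTR]; 4 /š/ blocks.
Target with no active source: position 1 stays [-emphatic].
[+RTR] positions on the surface: 5 6.

e t š š o~ ḍ~ g g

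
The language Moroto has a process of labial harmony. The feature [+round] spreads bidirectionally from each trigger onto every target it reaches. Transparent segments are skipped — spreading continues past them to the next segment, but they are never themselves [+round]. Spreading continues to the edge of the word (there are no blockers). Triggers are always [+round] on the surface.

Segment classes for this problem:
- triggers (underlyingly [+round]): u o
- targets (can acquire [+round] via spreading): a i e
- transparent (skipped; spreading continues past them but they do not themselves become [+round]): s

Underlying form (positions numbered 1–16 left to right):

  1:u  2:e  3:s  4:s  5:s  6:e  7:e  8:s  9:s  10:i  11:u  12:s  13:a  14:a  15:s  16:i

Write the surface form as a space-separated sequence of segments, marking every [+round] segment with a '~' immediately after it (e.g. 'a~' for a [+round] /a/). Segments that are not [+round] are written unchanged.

From /u/ at 1 rightward: 2 /e/ → [+round]; 3 /s/ transparent; 4 /s/ transparent; 5 /s/ transparent; 6 /e/ → [+round]; 7 /e/ → [+round]; 8 /s/ transparent; 9 /s/ transparent; 10 /i/ → [+round]; 11 /u/ is itself a trigger — this domain ends here.
From /u/ at 1 leftward: word edge.
From /u/ at 11 rightward: 12 /s/ transparent; 13 /a/ → [+round]; 14 /a/ → [+round]; 15 /s/ transparent; 16 /i/ → [+round]; word edge.
From /u/ at 11 leftward: 10 /i/ → [+round]; 9 /s/ transparent; 8 /s/ transparent; 7 /e/ → [+round]; 6 /e/ → [+round]; 5 /s/ transparent; 4 /s/ transparent; 3 /s/ transparent; 2 /e/ → [+round]; 1 /u/ is itself a trigger — this domain ends here.
[+round] positions on the surface: 1 2 6 7 10 11 13 14 16.

u~ e~ s s s e~ e~ s s i~ u~ s a~ a~ s i~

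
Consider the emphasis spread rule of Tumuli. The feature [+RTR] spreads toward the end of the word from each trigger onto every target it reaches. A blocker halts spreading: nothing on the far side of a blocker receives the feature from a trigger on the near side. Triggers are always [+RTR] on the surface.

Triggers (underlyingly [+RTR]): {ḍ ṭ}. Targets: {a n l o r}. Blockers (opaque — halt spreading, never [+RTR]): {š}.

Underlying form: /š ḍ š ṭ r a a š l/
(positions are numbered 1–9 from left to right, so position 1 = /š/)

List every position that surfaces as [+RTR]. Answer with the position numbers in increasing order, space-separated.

From /ḍ/ at 2 rightward: 3 /š/ blocks.
From /ṭ/ at 4 rightward: 5 /r/ → [+RTR]; 6 /a/ → [+RTR]; 7 /a/ → [+RTR]; 8 /š/ blocks.
Target with no active source: position 9 stays [-emphatic].

2 4 5 6 7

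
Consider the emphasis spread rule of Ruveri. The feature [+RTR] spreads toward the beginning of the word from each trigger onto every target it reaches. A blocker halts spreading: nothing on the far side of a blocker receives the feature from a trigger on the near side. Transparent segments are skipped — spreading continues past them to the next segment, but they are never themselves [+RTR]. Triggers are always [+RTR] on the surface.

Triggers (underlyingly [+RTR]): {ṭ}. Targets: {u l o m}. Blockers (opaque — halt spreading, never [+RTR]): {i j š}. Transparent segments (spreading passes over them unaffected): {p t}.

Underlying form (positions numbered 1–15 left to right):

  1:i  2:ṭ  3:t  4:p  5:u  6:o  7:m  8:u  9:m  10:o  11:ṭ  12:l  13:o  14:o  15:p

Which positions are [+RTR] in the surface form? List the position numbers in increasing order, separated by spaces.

From /ṭ/ at 2 leftward: 1 /i/ blocks.
From /ṭ/ at 11 leftward: 10 /o/ → [+RTR]; 9 /m/ → [+RTR]; 8 /u/ → [+RTR]; 7 /m/ → [+RTR]; 6 /o/ → [+RTR]; 5 /u/ → [+RTR]; 4 /p/ transparent; 3 /t/ transparent; 2 /ṭ/ is itself a trigger — this domain ends here.
Targets with no active source: positions 12 13 14 stay [-emphatic].

2 5 6 7 8 9 10 11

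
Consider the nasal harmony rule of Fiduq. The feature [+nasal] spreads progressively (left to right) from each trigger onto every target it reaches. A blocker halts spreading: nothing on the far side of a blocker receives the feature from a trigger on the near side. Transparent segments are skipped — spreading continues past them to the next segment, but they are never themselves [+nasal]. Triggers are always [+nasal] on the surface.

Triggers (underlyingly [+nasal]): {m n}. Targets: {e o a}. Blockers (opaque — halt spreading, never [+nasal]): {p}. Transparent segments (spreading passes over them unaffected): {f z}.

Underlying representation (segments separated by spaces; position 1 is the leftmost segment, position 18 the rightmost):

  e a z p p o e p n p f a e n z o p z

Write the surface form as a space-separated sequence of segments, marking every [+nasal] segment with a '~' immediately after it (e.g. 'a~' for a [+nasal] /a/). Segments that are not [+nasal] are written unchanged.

e a z p p o e p n~ p f a e n~ z o~ p z

From /n/ at 9 rightward: 10 /p/ blocks.
From /n/ at 14 rightward: 15 /z/ transparent; 16 /o/ → [+nasal]; 17 /p/ blocks.
Targets with no active source: positions 1 2 6 7 12 13 stay [-nasal].
[+nasal] positions on the surface: 9 14 16.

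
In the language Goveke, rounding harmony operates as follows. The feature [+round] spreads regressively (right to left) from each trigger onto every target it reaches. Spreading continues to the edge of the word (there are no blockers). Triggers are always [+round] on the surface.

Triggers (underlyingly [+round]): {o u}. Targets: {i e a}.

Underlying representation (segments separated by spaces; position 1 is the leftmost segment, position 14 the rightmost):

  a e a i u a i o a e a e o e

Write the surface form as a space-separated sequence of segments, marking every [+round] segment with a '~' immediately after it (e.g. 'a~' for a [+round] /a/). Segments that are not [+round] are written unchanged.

From /u/ at 5 leftward: 4 /i/ → [+round]; 3 /a/ → [+round]; 2 /e/ → [+round]; 1 /a/ → [+round]; word edge.
From /o/ at 8 leftward: 7 /i/ → [+round]; 6 /a/ → [+round]; 5 /u/ is itself a trigger — this domain ends here.
From /o/ at 13 leftward: 12 /e/ → [+round]; 11 /a/ → [+round]; 10 /e/ → [+round]; 9 /a/ → [+round]; 8 /o/ is itself a trigger — this domain ends here.
Target with no active source: position 14 stays [-round].
[+round] positions on the surface: 1 2 3 4 5 6 7 8 9 10 11 12 13.

a~ e~ a~ i~ u~ a~ i~ o~ a~ e~ a~ e~ o~ e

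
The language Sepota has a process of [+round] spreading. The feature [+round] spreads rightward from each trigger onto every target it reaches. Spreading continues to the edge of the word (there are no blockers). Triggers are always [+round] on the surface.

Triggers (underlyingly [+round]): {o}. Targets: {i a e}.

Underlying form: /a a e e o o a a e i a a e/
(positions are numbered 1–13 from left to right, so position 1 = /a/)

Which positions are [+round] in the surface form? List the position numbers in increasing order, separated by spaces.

From /o/ at 5 rightward: 6 /o/ is itself a trigger — this domain ends here.
From /o/ at 6 rightward: 7 /a/ → [+round]; 8 /a/ → [+round]; 9 /e/ → [+round]; 10 /i/ → [+round]; 11 /a/ → [+round]; 12 /a/ → [+round]; 13 /e/ → [+round]; word edge.
Targets with no active source: positions 1 2 3 4 stay [-round].

5 6 7 8 9 10 11 12 13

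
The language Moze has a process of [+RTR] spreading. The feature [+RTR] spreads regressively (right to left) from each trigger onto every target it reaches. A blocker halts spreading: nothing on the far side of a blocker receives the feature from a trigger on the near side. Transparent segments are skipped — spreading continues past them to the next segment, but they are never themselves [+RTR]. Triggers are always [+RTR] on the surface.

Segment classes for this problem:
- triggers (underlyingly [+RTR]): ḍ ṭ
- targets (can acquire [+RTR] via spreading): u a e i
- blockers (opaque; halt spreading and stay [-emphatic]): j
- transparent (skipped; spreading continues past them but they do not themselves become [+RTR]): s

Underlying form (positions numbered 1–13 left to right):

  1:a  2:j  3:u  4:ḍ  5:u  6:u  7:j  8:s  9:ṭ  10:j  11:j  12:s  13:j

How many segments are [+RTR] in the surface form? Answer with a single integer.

From /ḍ/ at 4 leftward: 3 /u/ → [+RTR]; 2 /j/ blocks.
From /ṭ/ at 9 leftward: 8 /s/ transparent; 7 /j/ blocks.
Targets with no active source: positions 1 5 6 stay [-emphatic].
[+RTR] positions on the surface: 3 4 9.

3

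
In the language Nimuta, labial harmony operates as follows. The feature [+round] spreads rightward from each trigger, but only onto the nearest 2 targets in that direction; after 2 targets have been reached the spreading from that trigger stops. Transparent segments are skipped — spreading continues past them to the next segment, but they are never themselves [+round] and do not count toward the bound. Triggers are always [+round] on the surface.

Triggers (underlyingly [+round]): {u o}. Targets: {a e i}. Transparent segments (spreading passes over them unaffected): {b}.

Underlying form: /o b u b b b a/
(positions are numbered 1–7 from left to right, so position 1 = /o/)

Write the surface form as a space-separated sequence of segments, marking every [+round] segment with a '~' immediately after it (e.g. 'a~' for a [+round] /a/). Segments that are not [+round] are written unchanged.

From /o/ at 1 rightward: 2 /b/ transparent; 3 /u/ is itself a trigger — this domain ends here.
From /u/ at 3 rightward: 4 /b/ transparent; 5 /b/ transparent; 6 /b/ transparent; 7 /a/ → [+round]; word edge.
[+round] positions on the surface: 1 3 7.

o~ b u~ b b b a~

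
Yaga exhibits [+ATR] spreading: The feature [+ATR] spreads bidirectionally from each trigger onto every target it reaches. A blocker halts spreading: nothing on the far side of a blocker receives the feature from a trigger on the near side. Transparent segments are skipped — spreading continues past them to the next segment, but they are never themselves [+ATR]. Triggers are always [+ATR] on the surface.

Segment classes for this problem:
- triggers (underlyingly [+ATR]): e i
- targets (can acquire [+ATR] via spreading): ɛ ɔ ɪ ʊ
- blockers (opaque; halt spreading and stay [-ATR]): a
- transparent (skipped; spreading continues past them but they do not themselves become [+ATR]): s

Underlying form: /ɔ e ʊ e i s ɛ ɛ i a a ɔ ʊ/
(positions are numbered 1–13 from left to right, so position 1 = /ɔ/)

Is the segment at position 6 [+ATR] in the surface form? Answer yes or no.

no

From /e/ at 2 rightward: 3 /ʊ/ → [+ATR]; 4 /e/ is itself a trigger — this domain ends here.
From /e/ at 2 leftward: 1 /ɔ/ → [+ATR]; word edge.
From /e/ at 4 rightward: 5 /i/ is itself a trigger — this domain ends here.
From /e/ at 4 leftward: 3 /ʊ/ → [+ATR]; 2 /e/ is itself a trigger — this domain ends here.
From /i/ at 5 rightward: 6 /s/ transparent; 7 /ɛ/ → [+ATR]; 8 /ɛ/ → [+ATR]; 9 /i/ is itself a trigger — this domain ends here.
From /i/ at 5 leftward: 4 /e/ is itself a trigger — this domain ends here.
From /i/ at 9 rightward: 10 /a/ blocks.
From /i/ at 9 leftward: 8 /ɛ/ → [+ATR]; 7 /ɛ/ → [+ATR]; 6 /s/ transparent; 5 /i/ is itself a trigger — this domain ends here.
Targets with no active source: positions 12 13 stay [-ATR].
[+ATR] positions on the surface: 1 2 3 4 5 7 8 9.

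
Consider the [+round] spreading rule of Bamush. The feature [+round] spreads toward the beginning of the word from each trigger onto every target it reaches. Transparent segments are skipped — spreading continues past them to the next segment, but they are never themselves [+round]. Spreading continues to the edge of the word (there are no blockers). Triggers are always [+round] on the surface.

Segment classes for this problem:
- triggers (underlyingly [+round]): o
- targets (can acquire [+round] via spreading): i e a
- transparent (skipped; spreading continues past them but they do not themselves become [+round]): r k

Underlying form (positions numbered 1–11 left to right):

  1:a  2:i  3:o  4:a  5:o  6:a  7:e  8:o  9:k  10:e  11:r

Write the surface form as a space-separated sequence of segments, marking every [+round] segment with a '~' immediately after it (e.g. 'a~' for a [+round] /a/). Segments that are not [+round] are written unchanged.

From /o/ at 3 leftward: 2 /i/ → [+round]; 1 /a/ → [+round]; word edge.
From /o/ at 5 leftward: 4 /a/ → [+round]; 3 /o/ is itself a trigger — this domain ends here.
From /o/ at 8 leftward: 7 /e/ → [+round]; 6 /a/ → [+round]; 5 /o/ is itself a trigger — this domain ends here.
Target with no active source: position 10 stays [-round].
[+round] positions on the surface: 1 2 3 4 5 6 7 8.

a~ i~ o~ a~ o~ a~ e~ o~ k e r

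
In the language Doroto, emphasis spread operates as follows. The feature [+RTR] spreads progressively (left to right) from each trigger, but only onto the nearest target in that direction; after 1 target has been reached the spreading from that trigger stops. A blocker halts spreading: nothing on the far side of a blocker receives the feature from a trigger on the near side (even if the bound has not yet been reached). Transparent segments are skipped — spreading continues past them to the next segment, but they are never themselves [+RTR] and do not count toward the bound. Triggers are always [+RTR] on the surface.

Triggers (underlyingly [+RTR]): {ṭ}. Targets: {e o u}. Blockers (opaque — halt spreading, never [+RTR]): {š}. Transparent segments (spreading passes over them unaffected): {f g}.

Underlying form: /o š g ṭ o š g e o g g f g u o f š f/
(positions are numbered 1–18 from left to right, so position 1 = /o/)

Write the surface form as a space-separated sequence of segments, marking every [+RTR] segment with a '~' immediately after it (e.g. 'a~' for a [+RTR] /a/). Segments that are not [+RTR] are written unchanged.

o š g ṭ~ o~ š g e o g g f g u o f š f

From /ṭ/ at 4 rightward: 5 /o/ → [+RTR]; bound reached.
Targets with no active source: positions 1 8 9 14 15 stay [-emphatic].
[+RTR] positions on the surface: 4 5.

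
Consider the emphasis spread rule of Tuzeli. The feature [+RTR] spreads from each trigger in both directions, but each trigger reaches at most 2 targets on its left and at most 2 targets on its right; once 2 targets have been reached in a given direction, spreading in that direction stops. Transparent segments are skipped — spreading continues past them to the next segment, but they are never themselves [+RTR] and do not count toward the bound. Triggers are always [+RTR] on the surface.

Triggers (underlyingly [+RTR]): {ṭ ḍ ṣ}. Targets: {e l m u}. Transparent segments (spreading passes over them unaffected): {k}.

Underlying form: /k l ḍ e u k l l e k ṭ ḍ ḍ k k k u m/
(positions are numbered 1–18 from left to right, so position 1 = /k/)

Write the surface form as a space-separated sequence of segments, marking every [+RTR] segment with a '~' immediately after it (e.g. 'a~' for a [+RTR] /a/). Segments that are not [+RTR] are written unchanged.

k l~ ḍ~ e~ u~ k l l~ e~ k ṭ~ ḍ~ ḍ~ k k k u~ m~

From /ḍ/ at 3 rightward: 4 /e/ → [+RTR]; 5 /u/ → [+RTR]; bound reached.
From /ḍ/ at 3 leftward: 2 /l/ → [+RTR]; 1 /k/ transparent; word edge.
From /ṭ/ at 11 rightward: 12 /ḍ/ is itself a trigger — this domain ends here.
From /ṭ/ at 11 leftward: 10 /k/ transparent; 9 /e/ → [+RTR]; 8 /l/ → [+RTR]; bound reached.
From /ḍ/ at 12 rightward: 13 /ḍ/ is itself a trigger — this domain ends here.
From /ḍ/ at 12 leftward: 11 /ṭ/ is itself a trigger — this domain ends here.
From /ḍ/ at 13 rightward: 14 /k/ transparent; 15 /k/ transparent; 16 /k/ transparent; 17 /u/ → [+RTR]; 18 /m/ → [+RTR]; bound reached.
From /ḍ/ at 13 leftward: 12 /ḍ/ is itself a trigger — this domain ends here.
Target with no active source: position 7 stays [-emphatic].
[+RTR] positions on the surface: 2 3 4 5 8 9 11 12 13 17 18.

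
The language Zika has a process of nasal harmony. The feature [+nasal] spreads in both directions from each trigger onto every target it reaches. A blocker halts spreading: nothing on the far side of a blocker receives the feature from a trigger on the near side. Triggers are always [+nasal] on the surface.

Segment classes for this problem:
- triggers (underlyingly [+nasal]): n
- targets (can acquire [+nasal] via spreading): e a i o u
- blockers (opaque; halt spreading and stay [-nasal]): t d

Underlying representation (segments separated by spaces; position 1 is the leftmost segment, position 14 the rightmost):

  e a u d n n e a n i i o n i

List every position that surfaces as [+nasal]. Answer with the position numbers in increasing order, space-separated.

5 6 7 8 9 10 11 12 13 14

From /n/ at 5 rightward: 6 /n/ is itself a trigger — this domain ends here.
From /n/ at 5 leftward: 4 /d/ blocks.
From /n/ at 6 rightward: 7 /e/ → [+nasal]; 8 /a/ → [+nasal]; 9 /n/ is itself a trigger — this domain ends here.
From /n/ at 6 leftward: 5 /n/ is itself a trigger — this domain ends here.
From /n/ at 9 rightward: 10 /i/ → [+nasal]; 11 /i/ → [+nasal]; 12 /o/ → [+nasal]; 13 /n/ is itself a trigger — this domain ends here.
From /n/ at 9 leftward: 8 /a/ → [+nasal]; 7 /e/ → [+nasal]; 6 /n/ is itself a trigger — this domain ends here.
From /n/ at 13 rightward: 14 /i/ → [+nasal]; word edge.
From /n/ at 13 leftward: 12 /o/ → [+nasal]; 11 /i/ → [+nasal]; 10 /i/ → [+nasal]; 9 /n/ is itself a trigger — this domain ends here.
Targets with no active source: positions 1 2 3 stay [-nasal].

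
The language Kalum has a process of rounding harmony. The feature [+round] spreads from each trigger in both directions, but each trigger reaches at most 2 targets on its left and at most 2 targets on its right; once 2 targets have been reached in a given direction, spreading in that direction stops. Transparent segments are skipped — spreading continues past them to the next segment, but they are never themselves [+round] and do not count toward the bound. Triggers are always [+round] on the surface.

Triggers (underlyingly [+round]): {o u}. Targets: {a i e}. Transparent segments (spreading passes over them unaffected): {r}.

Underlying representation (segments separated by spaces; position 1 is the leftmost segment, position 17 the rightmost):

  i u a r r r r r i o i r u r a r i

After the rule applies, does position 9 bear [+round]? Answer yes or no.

yes

From /u/ at 2 rightward: 3 /a/ → [+round]; 4 /r/ transparent; 5 /r/ transparent; 6 /r/ transparent; 7 /r/ transparent; 8 /r/ transparent; 9 /i/ → [+round]; bound reached.
From /u/ at 2 leftward: 1 /i/ → [+round]; word edge.
From /o/ at 10 rightward: 11 /i/ → [+round]; 12 /r/ transparent; 13 /u/ is itself a trigger — this domain ends here.
From /o/ at 10 leftward: 9 /i/ → [+round]; 8 /r/ transparent; 7 /r/ transparent; 6 /r/ transparent; 5 /r/ transparent; 4 /r/ transparent; 3 /a/ → [+round]; bound reached.
From /u/ at 13 rightward: 14 /r/ transparent; 15 /a/ → [+round]; 16 /r/ transparent; 17 /i/ → [+round]; bound reached.
From /u/ at 13 leftward: 12 /r/ transparent; 11 /i/ → [+round]; 10 /o/ is itself a trigger — this domain ends here.
[+round] positions on the surface: 1 2 3 9 10 11 13 15 17.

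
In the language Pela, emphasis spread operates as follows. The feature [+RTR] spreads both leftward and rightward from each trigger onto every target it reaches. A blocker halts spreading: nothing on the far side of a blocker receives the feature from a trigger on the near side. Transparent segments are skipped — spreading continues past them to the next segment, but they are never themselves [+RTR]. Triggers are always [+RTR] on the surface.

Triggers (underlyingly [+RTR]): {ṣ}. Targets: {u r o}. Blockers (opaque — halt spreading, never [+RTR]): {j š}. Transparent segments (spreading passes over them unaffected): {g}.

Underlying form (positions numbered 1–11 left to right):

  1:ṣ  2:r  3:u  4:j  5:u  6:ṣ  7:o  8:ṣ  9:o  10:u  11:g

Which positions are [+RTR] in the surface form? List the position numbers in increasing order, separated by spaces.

From /ṣ/ at 1 rightward: 2 /r/ → [+RTR]; 3 /u/ → [+RTR]; 4 /j/ blocks.
From /ṣ/ at 1 leftward: word edge.
From /ṣ/ at 6 rightward: 7 /o/ → [+RTR]; 8 /ṣ/ is itself a trigger — this domain ends here.
From /ṣ/ at 6 leftward: 5 /u/ → [+RTR]; 4 /j/ blocks.
From /ṣ/ at 8 rightward: 9 /o/ → [+RTR]; 10 /u/ → [+RTR]; 11 /g/ transparent; word edge.
From /ṣ/ at 8 leftward: 7 /o/ → [+RTR]; 6 /ṣ/ is itself a trigger — this domain ends here.

1 2 3 5 6 7 8 9 10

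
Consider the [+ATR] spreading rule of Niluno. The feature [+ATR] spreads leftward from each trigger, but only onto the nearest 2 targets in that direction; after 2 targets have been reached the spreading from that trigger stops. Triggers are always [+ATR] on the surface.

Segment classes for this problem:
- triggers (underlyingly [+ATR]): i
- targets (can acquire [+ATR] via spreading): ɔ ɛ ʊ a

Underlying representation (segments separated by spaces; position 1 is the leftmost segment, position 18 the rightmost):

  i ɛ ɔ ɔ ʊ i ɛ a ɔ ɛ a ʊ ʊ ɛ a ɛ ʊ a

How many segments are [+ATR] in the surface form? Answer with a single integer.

From /i/ at 1 leftward: word edge.
From /i/ at 6 leftward: 5 /ʊ/ → [+ATR]; 4 /ɔ/ → [+ATR]; bound reached.
Targets with no active source: positions 2 3 7 8 9 10 11 12 13 14 15 16 17 18 stay [-ATR].
[+ATR] positions on the surface: 1 4 5 6.

4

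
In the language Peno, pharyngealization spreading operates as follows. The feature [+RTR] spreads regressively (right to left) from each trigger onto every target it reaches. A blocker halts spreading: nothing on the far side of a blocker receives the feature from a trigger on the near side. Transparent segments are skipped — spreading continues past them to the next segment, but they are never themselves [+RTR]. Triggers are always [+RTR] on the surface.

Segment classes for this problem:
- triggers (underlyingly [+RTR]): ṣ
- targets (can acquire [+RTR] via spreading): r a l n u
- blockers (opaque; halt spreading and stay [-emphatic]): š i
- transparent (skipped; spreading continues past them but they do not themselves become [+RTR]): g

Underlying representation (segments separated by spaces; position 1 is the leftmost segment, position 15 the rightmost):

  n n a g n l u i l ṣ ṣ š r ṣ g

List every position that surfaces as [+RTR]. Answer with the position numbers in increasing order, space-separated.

9 10 11 13 14

From /ṣ/ at 10 leftward: 9 /l/ → [+RTR]; 8 /i/ blocks.
From /ṣ/ at 11 leftward: 10 /ṣ/ is itself a trigger — this domain ends here.
From /ṣ/ at 14 leftward: 13 /r/ → [+RTR]; 12 /š/ blocks.
Targets with no active source: positions 1 2 3 5 6 7 stay [-emphatic].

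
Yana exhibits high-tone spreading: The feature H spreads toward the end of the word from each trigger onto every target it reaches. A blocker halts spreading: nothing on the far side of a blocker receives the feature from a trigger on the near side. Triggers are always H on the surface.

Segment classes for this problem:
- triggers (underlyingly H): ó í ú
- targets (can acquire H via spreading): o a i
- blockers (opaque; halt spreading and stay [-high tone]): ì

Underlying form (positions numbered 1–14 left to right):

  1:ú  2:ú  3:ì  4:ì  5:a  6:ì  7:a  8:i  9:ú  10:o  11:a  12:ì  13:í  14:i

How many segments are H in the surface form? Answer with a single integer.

From /ú/ at 1 rightward: 2 /ú/ is itself a trigger — this domain ends here.
From /ú/ at 2 rightward: 3 /ì/ blocks.
From /ú/ at 9 rightward: 10 /o/ → H; 11 /a/ → H; 12 /ì/ blocks.
From /í/ at 13 rightward: 14 /i/ → H; word edge.
Targets with no active source: positions 5 7 8 stay [-high tone].
H positions on the surface: 1 2 9 10 11 13 14.

7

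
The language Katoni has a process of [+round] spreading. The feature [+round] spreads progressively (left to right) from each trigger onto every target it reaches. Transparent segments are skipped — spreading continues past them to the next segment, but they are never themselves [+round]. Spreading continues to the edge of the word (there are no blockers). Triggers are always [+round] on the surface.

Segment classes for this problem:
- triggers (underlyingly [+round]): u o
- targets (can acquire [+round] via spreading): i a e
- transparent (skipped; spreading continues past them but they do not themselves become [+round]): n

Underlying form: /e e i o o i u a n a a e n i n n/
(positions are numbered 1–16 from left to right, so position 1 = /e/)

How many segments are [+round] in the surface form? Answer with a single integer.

From /o/ at 4 rightward: 5 /o/ is itself a trigger — this domain ends here.
From /o/ at 5 rightward: 6 /i/ → [+round]; 7 /u/ is itself a trigger — this domain ends here.
From /u/ at 7 rightward: 8 /a/ → [+round]; 9 /n/ transparent; 10 /a/ → [+round]; 11 /a/ → [+round]; 12 /e/ → [+round]; 13 /n/ transparent; 14 /i/ → [+round]; 15 /n/ transparent; 16 /n/ transparent; word edge.
Targets with no active source: positions 1 2 3 stay [-round].
[+round] positions on the surface: 4 5 6 7 8 10 11 12 14.

9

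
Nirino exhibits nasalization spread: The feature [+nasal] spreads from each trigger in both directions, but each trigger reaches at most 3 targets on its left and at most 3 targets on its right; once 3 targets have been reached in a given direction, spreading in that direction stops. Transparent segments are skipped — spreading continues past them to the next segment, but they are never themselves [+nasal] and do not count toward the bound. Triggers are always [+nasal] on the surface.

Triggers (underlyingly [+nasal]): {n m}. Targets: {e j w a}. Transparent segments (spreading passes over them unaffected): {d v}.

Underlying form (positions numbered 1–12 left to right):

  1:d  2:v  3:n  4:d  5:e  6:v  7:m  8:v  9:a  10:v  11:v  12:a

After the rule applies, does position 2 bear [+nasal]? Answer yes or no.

From /n/ at 3 rightward: 4 /d/ transparent; 5 /e/ → [+nasal]; 6 /v/ transparent; 7 /m/ is itself a trigger — this domain ends here.
From /n/ at 3 leftward: 2 /v/ transparent; 1 /d/ transparent; word edge.
From /m/ at 7 rightward: 8 /v/ transparent; 9 /a/ → [+nasal]; 10 /v/ transparent; 11 /v/ transparent; 12 /a/ → [+nasal]; word edge.
From /m/ at 7 leftward: 6 /v/ transparent; 5 /e/ → [+nasal]; 4 /d/ transparent; 3 /n/ is itself a trigger — this domain ends here.
[+nasal] positions on the surface: 3 5 7 9 12.

no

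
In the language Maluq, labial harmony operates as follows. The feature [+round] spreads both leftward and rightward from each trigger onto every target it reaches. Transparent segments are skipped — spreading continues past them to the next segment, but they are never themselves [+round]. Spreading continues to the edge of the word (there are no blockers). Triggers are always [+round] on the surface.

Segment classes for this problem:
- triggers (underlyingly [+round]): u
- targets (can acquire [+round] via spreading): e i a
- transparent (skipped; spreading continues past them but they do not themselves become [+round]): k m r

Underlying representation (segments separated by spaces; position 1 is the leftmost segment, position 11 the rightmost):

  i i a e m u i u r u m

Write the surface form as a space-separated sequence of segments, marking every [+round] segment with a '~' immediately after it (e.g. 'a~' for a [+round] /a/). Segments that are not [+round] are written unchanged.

From /u/ at 6 rightward: 7 /i/ → [+round]; 8 /u/ is itself a trigger — this domain ends here.
From /u/ at 6 leftward: 5 /m/ transparent; 4 /e/ → [+round]; 3 /a/ → [+round]; 2 /i/ → [+round]; 1 /i/ → [+round]; word edge.
From /u/ at 8 rightward: 9 /r/ transparent; 10 /u/ is itself a trigger — this domain ends here.
From /u/ at 8 leftward: 7 /i/ → [+round]; 6 /u/ is itself a trigger — this domain ends here.
From /u/ at 10 rightward: 11 /m/ transparent; word edge.
From /u/ at 10 leftward: 9 /r/ transparent; 8 /u/ is itself a trigger — this domain ends here.
[+round] positions on the surface: 1 2 3 4 6 7 8 10.

i~ i~ a~ e~ m u~ i~ u~ r u~ m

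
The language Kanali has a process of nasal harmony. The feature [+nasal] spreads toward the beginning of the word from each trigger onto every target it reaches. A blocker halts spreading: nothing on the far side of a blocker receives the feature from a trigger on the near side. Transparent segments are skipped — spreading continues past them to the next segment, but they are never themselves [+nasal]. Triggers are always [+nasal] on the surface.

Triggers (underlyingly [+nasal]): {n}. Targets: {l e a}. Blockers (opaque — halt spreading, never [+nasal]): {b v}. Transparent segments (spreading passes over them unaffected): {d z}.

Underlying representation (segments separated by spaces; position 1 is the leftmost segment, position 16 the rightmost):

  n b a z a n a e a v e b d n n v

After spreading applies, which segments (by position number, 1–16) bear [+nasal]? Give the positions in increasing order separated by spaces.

From /n/ at 1 leftward: word edge.
From /n/ at 6 leftward: 5 /a/ → [+nasal]; 4 /z/ transparent; 3 /a/ → [+nasal]; 2 /b/ blocks.
From /n/ at 14 leftward: 13 /d/ transparent; 12 /b/ blocks.
From /n/ at 15 leftward: 14 /n/ is itself a trigger — this domain ends here.
Targets with no active source: positions 7 8 9 11 stay [-nasal].

1 3 5 6 14 15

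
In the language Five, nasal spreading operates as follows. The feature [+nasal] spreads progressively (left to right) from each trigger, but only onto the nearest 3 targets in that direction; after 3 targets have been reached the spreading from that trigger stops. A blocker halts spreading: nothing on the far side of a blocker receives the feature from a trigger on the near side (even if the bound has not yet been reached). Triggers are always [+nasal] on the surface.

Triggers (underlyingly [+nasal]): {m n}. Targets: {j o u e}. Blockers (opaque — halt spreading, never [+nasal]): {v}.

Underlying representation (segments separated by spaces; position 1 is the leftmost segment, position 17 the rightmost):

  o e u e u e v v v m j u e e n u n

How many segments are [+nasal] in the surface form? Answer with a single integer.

7

From /m/ at 10 rightward: 11 /j/ → [+nasal]; 12 /u/ → [+nasal]; 13 /e/ → [+nasal]; bound reached.
From /n/ at 15 rightward: 16 /u/ → [+nasal]; 17 /n/ is itself a trigger — this domain ends here.
From /n/ at 17 rightward: word edge.
Targets with no active source: positions 1 2 3 4 5 6 14 stay [-nasal].
[+nasal] positions on the surface: 10 11 12 13 15 16 17.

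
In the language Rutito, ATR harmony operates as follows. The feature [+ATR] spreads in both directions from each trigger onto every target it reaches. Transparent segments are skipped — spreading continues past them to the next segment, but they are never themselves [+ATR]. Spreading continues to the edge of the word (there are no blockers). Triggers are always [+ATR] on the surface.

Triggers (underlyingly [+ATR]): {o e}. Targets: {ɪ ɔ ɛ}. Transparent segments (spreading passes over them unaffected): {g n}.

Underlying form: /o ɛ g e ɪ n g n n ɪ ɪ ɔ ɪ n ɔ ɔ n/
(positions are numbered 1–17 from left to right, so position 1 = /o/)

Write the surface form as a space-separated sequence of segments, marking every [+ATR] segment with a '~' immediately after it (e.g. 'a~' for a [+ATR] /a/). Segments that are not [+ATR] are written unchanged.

From /o/ at 1 rightward: 2 /ɛ/ → [+ATR]; 3 /g/ transparent; 4 /e/ is itself a trigger — this domain ends here.
From /o/ at 1 leftward: word edge.
From /e/ at 4 rightward: 5 /ɪ/ → [+ATR]; 6 /n/ transparent; 7 /g/ transparent; 8 /n/ transparent; 9 /n/ transparent; 10 /ɪ/ → [+ATR]; 11 /ɪ/ → [+ATR]; 12 /ɔ/ → [+ATR]; 13 /ɪ/ → [+ATR]; 14 /n/ transparent; 15 /ɔ/ → [+ATR]; 16 /ɔ/ → [+ATR]; 17 /n/ transparent; word edge.
From /e/ at 4 leftward: 3 /g/ transparent; 2 /ɛ/ → [+ATR]; 1 /o/ is itself a trigger — this domain ends here.
[+ATR] positions on the surface: 1 2 4 5 10 11 12 13 15 16.

o~ ɛ~ g e~ ɪ~ n g n n ɪ~ ɪ~ ɔ~ ɪ~ n ɔ~ ɔ~ n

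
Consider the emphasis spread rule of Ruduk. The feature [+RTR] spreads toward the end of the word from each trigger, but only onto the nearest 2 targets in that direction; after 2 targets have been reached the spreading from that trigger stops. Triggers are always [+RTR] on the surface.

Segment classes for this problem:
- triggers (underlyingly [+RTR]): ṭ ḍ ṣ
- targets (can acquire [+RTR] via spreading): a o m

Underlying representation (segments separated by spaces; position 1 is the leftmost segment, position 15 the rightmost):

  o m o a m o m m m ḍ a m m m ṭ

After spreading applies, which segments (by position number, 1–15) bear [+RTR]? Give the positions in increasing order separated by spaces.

From /ḍ/ at 10 rightward: 11 /a/ → [+RTR]; 12 /m/ → [+RTR]; bound reached.
From /ṭ/ at 15 rightward: word edge.
Targets with no active source: positions 1 2 3 4 5 6 7 8 9 13 14 stay [-emphatic].

10 11 12 15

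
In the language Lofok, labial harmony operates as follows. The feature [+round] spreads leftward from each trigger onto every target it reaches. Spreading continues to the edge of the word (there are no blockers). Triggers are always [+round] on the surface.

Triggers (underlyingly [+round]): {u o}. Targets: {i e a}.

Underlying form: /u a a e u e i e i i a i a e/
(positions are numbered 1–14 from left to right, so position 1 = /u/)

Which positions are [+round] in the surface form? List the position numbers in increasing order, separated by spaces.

1 2 3 4 5

From /u/ at 1 leftward: word edge.
From /u/ at 5 leftward: 4 /e/ → [+round]; 3 /a/ → [+round]; 2 /a/ → [+round]; 1 /u/ is itself a trigger — this domain ends here.
Targets with no active source: positions 6 7 8 9 10 11 12 13 14 stay [-round].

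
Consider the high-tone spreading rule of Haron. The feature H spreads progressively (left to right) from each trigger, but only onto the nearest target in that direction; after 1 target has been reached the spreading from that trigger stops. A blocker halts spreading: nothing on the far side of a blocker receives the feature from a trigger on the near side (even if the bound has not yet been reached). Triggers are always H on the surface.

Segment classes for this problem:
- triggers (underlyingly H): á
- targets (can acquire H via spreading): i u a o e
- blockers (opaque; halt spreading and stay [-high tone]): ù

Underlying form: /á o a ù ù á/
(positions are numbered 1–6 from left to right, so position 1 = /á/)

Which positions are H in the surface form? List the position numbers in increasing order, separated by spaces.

From /á/ at 1 rightward: 2 /o/ → H; bound reached.
From /á/ at 6 rightward: word edge.
Target with no active source: position 3 stays [-high tone].

1 2 6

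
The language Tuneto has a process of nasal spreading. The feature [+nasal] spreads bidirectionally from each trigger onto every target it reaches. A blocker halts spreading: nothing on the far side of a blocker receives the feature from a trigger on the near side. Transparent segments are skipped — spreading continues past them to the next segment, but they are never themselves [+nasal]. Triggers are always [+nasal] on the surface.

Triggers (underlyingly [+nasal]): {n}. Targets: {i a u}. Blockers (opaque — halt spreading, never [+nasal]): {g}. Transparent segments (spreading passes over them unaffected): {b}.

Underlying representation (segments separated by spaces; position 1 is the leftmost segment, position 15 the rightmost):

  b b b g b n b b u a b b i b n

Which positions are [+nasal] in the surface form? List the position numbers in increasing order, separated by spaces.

6 9 10 13 15

From /n/ at 6 rightward: 7 /b/ transparent; 8 /b/ transparent; 9 /u/ → [+nasal]; 10 /a/ → [+nasal]; 11 /b/ transparent; 12 /b/ transparent; 13 /i/ → [+nasal]; 14 /b/ transparent; 15 /n/ is itself a trigger — this domain ends here.
From /n/ at 6 leftward: 5 /b/ transparent; 4 /g/ blocks.
From /n/ at 15 rightward: word edge.
From /n/ at 15 leftward: 14 /b/ transparent; 13 /i/ → [+nasal]; 12 /b/ transparent; 11 /b/ transparent; 10 /a/ → [+nasal]; 9 /u/ → [+nasal]; 8 /b/ transparent; 7 /b/ transparent; 6 /n/ is itself a trigger — this domain ends here.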